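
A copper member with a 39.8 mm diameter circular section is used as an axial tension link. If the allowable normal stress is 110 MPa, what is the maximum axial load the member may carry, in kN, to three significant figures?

137 kN

A = 1244 mm².
P_max = σ_allow · A = 110 · 1244 = 136900 N = 136.9 kN.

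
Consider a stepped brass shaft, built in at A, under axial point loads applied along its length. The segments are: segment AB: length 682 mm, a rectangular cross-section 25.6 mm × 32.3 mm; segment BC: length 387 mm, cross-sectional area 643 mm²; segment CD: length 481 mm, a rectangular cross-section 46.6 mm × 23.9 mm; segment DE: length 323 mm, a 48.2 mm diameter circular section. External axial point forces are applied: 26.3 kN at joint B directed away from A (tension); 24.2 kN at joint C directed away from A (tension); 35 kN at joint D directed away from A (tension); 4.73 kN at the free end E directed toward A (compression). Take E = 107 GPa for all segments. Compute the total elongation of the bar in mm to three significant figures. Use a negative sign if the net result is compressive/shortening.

1.04 mm

Internal axial forces (sectioning from the free end, tension +): N_DE = -4.73 kN, N_CD = 30.27 kN, N_BC = 54.47 kN, N_AB = 80.77 kN.
A_AB = 826.9 mm².
A_CD = 1114 mm².
A_DE = 1825 mm².
δ_AB = 80770·682/(826.9·107000) = 0.6226 mm
δ_BC = 54470·387/(643·107000) = 0.3064 mm
δ_CD = 30270·481/(1114·107000) = 0.1222 mm
δ_DE = -4730·323/(1825·107000) = -0.007825 mm
δ = Σδ_i = 1.043 mm.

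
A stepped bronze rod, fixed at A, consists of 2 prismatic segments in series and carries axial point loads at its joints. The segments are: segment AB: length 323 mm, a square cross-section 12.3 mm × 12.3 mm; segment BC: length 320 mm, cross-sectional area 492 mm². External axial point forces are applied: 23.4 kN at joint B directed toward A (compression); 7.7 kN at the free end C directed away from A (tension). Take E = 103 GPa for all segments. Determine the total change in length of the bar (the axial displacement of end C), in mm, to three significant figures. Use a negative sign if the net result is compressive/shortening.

-0.277 mm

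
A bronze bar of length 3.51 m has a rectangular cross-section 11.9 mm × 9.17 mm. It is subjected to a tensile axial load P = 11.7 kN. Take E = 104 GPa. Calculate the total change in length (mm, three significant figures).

3.62 mm

A = 109.1 mm².
δ_mech = NL/(AE) = 11700·3510/(109.1·104000) = 3.619 mm.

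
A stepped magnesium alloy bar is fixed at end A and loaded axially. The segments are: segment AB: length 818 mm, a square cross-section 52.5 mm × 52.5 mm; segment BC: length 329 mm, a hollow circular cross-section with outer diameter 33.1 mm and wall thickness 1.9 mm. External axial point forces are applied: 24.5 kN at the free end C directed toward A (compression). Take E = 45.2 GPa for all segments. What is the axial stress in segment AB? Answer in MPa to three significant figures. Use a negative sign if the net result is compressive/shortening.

Internal axial forces (sectioning from the free end, tension +): N_BC = -24.5 kN, N_AB = -24.5 kN.
A_AB = 2756 mm².
σ_AB = N_AB/A_AB = -24500/2756 = -8.889 MPa.

-8.89 MPa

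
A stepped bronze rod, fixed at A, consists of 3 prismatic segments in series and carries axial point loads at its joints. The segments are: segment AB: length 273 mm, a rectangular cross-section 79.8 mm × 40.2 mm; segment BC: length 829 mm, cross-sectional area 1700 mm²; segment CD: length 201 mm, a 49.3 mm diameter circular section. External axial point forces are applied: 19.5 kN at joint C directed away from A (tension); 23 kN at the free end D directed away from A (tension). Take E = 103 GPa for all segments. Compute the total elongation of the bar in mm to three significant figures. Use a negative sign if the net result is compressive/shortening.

0.260 mm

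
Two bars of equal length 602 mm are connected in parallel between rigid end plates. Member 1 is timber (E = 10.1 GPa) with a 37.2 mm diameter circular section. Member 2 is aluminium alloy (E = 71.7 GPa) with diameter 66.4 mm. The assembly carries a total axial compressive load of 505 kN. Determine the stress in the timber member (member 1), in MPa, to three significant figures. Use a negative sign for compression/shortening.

A_1 = 1087 mm².
A_2 = 3463 mm².
Equal strain + equilibrium ⇒ each member carries load in proportion to AE: A₁E₁ = 10980000 N, A₂E₂ = 248300000 N, ΣAE = 259300000 N.
σ₁ = P·E₁/ΣAE = -505000·10100/259300000 = -19.67 MPa.

-19.7 MPa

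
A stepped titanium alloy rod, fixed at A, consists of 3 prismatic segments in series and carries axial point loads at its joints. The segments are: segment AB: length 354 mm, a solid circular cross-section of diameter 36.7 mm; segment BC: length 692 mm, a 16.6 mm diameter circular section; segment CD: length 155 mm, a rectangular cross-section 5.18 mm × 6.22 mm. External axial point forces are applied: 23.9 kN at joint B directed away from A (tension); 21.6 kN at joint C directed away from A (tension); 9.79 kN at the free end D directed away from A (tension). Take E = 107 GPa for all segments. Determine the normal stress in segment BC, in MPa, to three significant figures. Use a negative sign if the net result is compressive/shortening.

145 MPa

Internal axial forces (sectioning from the free end, tension +): N_CD = 9.79 kN, N_BC = 31.39 kN, N_AB = 55.29 kN.
A_BC = 216.4 mm².
σ_BC = N_BC/A_BC = 31390/216.4 = 145 MPa.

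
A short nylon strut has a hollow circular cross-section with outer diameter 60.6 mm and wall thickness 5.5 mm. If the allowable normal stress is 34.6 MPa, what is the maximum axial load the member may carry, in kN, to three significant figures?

32.9 kN

A = 952.1 mm².
P_max = σ_allow · A = 34.6 · 952.1 = 32940 N = 32.94 kN.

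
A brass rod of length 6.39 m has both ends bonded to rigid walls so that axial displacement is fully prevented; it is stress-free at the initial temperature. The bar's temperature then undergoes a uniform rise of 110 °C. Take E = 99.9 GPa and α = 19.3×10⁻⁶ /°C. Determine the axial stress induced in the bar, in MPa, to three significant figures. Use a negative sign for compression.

-212 MPa

Free thermal expansion αLΔT = 19.3e-6 · 6390 · 110 = 13.57 mm.
The walls impose strain ε = −(13.57)/6390 = -2.1230e-03; σ = Eε = 99900 · -2.1230e-03 = -212.1 MPa.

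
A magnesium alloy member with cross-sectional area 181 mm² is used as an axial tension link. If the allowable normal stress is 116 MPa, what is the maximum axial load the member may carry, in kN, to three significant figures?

21.0 kN

P_max = σ_allow · A = 116 · 181 = 21000 N = 21 kN.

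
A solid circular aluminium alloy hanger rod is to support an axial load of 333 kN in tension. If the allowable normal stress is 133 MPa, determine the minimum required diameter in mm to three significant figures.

56.5 mm

Required area A ≥ P/σ_allow = 333000/133 = 2504 mm².
For a solid circular section, d ≥ √(4A/π) = 56.46 mm.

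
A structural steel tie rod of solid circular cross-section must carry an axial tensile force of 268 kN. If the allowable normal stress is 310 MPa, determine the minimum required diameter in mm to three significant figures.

Required area A ≥ P/σ_allow = 268000/310 = 864.5 mm².
For a solid circular section, d ≥ √(4A/π) = 33.18 mm.

33.2 mm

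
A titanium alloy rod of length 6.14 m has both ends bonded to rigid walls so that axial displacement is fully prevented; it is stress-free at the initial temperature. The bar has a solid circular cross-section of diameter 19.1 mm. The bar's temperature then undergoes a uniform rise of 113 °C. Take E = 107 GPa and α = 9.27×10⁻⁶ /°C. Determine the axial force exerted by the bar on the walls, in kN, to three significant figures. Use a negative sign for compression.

-32.1 kN

Free thermal expansion αLΔT = 9.27e-6 · 6140 · 113 = 6.432 mm.
The walls impose strain ε = −(6.432)/6140 = -1.0475e-03; σ = Eε = 107000 · -1.0475e-03 = -112.1 MPa.
Wall reaction R = σ·A = -112.1·286.5 = -32110 N = -32.11 kN.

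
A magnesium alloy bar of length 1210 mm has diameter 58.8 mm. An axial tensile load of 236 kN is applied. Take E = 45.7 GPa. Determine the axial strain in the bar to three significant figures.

0.00190

A = 2715 mm².
σ = N/A = 86.91 MPa; ε = σ/E = 86.91/45700 = 1.902e-03.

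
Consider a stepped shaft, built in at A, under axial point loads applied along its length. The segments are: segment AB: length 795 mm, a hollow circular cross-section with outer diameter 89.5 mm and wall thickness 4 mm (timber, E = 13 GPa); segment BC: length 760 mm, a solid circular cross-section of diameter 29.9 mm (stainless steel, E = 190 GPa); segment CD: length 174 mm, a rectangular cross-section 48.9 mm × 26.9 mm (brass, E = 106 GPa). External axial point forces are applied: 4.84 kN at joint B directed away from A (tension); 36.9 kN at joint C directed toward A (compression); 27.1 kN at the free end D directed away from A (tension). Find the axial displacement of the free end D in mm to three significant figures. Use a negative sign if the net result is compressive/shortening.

-0.304 mm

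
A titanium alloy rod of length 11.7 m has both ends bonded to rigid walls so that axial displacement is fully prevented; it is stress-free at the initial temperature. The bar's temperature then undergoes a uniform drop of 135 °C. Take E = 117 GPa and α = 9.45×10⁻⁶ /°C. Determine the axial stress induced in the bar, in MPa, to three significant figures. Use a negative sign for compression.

Free thermal expansion αLΔT = 9.45e-6 · 11700 · -135 = -14.93 mm.
The walls impose strain ε = −(-14.93)/11700 = 1.2757e-03; σ = Eε = 117000 · 1.2757e-03 = 149.3 MPa.

149 MPa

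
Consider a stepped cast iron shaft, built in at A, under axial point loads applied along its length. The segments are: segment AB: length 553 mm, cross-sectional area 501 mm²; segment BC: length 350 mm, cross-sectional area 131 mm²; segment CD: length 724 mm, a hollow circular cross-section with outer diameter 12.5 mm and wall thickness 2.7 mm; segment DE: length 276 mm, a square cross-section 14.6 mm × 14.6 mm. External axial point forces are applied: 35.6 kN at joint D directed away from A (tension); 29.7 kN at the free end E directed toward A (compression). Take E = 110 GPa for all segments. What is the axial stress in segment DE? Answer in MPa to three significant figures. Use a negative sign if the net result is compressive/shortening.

Internal axial forces (sectioning from the free end, tension +): N_DE = -29.7 kN, N_CD = 5.9 kN, N_BC = 5.9 kN, N_AB = 5.9 kN.
A_DE = 213.2 mm².
σ_DE = N_DE/A_DE = -29700/213.2 = -139.3 MPa.

-139 MPa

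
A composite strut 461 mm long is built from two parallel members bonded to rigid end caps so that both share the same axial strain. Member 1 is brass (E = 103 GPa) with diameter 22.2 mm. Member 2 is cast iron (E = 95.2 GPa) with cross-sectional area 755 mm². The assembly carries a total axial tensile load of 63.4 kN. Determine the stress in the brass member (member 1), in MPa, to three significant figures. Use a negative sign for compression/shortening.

58.4 MPa

A_1 = 387.1 mm².
Equal strain + equilibrium ⇒ each member carries load in proportion to AE: A₁E₁ = 39870000 N, A₂E₂ = 71880000 N, ΣAE = 111700000 N.
σ₁ = P·E₁/ΣAE = 63400·103000/111700000 = 58.44 MPa.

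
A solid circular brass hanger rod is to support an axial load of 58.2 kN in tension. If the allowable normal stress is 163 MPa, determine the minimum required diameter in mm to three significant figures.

21.3 mm

Required area A ≥ P/σ_allow = 58200/163 = 357.1 mm².
For a solid circular section, d ≥ √(4A/π) = 21.32 mm.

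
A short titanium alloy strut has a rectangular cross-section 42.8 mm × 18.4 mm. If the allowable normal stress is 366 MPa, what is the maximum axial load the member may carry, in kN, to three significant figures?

288 kN

A = 787.5 mm².
P_max = σ_allow · A = 366 · 787.5 = 288200 N = 288.2 kN.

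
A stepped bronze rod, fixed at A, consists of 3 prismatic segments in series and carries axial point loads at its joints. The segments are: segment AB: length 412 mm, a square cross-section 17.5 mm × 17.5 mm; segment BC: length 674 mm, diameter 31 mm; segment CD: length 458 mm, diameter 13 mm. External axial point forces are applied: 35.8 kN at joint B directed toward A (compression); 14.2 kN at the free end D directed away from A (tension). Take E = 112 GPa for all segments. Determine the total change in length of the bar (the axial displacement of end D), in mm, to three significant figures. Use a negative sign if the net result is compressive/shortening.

0.291 mm

Internal axial forces (sectioning from the free end, tension +): N_CD = 14.2 kN, N_BC = 14.2 kN, N_AB = -21.6 kN.
A_AB = 306.2 mm².
A_BC = 754.8 mm².
A_CD = 132.7 mm².
δ_AB = -21600·412/(306.2·112000) = -0.2595 mm
δ_BC = 14200·674/(754.8·112000) = 0.1132 mm
δ_CD = 14200·458/(132.7·112000) = 0.4375 mm
δ = Σδ_i = 0.2912 mm.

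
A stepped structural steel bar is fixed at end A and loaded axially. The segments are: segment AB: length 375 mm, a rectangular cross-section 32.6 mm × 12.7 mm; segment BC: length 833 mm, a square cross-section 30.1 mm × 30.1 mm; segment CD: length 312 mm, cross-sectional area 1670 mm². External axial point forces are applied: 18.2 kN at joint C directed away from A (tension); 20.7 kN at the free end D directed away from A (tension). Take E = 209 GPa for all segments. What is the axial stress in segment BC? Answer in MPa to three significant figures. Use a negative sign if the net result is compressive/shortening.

Internal axial forces (sectioning from the free end, tension +): N_CD = 20.7 kN, N_BC = 38.9 kN, N_AB = 38.9 kN.
A_BC = 906 mm².
σ_BC = N_BC/A_BC = 38900/906 = 42.94 MPa.

42.9 MPa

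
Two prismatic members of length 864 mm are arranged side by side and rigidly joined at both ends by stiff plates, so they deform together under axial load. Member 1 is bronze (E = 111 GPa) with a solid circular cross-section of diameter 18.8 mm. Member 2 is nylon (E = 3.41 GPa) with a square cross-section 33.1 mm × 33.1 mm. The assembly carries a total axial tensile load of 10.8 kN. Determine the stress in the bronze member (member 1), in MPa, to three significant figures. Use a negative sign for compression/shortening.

34.7 MPa

A_1 = 277.6 mm².
A_2 = 1096 mm².
Equal strain + equilibrium ⇒ each member carries load in proportion to AE: A₁E₁ = 30810000 N, A₂E₂ = 3736000 N, ΣAE = 34550000 N.
σ₁ = P·E₁/ΣAE = 10800·111000/34550000 = 34.7 MPa.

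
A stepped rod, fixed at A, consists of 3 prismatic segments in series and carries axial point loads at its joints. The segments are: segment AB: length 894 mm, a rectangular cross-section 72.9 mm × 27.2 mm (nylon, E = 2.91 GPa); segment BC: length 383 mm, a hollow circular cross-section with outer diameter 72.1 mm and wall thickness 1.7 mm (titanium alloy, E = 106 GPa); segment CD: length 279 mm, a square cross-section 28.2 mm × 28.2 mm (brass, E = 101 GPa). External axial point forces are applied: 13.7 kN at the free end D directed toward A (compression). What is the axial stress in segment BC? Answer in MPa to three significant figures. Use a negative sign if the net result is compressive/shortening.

Internal axial forces (sectioning from the free end, tension +): N_CD = -13.7 kN, N_BC = -13.7 kN, N_AB = -13.7 kN.
A_BC = 376 mm².
σ_BC = N_BC/A_BC = -13700/376 = -36.44 MPa.

-36.4 MPa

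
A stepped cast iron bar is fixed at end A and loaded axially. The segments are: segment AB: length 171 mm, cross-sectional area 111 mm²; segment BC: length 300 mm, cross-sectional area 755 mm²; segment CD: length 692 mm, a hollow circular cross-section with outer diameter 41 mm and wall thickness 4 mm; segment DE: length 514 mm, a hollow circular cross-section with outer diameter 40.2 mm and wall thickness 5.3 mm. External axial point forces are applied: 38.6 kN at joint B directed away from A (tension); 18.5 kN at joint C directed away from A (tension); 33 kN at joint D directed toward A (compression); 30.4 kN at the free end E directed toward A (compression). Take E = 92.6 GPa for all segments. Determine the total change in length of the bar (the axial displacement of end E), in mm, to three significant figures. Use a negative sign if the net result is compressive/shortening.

-1.61 mm

Internal axial forces (sectioning from the free end, tension +): N_DE = -30.4 kN, N_CD = -63.4 kN, N_BC = -44.9 kN, N_AB = -6.3 kN.
A_CD = 465 mm².
A_DE = 581.1 mm².
δ_AB = -6300·171/(111·92600) = -0.1048 mm
δ_BC = -44900·300/(755·92600) = -0.1927 mm
δ_CD = -63400·692/(465·92600) = -1.019 mm
δ_DE = -30400·514/(581.1·92600) = -0.2904 mm
δ = Σδ_i = -1.607 mm.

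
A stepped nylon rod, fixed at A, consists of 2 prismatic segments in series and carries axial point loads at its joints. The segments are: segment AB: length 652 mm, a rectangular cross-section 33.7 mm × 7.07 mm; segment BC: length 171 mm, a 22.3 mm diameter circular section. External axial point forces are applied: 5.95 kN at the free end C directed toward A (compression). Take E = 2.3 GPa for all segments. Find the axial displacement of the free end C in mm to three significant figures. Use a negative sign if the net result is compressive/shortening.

Internal axial forces (sectioning from the free end, tension +): N_BC = -5.95 kN, N_AB = -5.95 kN.
A_AB = 238.3 mm².
A_BC = 390.6 mm².
δ_AB = -5950·652/(238.3·2300) = -7.079 mm
δ_BC = -5950·171/(390.6·2300) = -1.133 mm
δ = Σδ_i = -8.212 mm.

-8.21 mm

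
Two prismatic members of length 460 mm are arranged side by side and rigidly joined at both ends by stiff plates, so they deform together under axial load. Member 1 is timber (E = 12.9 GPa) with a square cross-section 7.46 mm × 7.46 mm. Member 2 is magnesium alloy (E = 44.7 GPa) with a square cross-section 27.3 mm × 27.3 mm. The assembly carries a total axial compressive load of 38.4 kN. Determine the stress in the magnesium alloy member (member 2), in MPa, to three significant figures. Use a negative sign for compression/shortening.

-50.4 MPa

A_1 = 55.65 mm².
A_2 = 745.3 mm².
Equal strain + equilibrium ⇒ each member carries load in proportion to AE: A₁E₁ = 717900 N, A₂E₂ = 33310000 N, ΣAE = 34030000 N.
σ₂ = P·E₂/ΣAE = -38400·44700/34030000 = -50.44 MPa.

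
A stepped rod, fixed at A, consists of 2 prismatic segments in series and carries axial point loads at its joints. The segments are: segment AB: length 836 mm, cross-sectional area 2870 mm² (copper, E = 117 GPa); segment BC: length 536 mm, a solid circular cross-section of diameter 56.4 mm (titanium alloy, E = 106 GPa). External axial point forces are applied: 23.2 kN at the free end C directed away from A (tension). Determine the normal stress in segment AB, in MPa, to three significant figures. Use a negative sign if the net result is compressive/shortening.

8.08 MPa

Internal axial forces (sectioning from the free end, tension +): N_BC = 23.2 kN, N_AB = 23.2 kN.
σ_AB = N_AB/A_AB = 23200/2870 = 8.084 MPa.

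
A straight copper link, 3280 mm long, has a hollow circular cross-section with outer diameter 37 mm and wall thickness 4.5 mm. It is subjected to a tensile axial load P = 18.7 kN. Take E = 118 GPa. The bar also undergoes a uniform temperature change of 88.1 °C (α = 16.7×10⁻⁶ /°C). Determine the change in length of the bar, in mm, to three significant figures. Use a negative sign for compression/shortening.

5.96 mm

A = 459.5 mm².
δ_mech = NL/(AE) = 18700·3280/(459.5·118000) = 1.131 mm.
δ_thermal = αLΔT = 16.7e-6·3280·88.1 = 4.826 mm.
δ = δ_mech + δ_thermal = 5.957 mm.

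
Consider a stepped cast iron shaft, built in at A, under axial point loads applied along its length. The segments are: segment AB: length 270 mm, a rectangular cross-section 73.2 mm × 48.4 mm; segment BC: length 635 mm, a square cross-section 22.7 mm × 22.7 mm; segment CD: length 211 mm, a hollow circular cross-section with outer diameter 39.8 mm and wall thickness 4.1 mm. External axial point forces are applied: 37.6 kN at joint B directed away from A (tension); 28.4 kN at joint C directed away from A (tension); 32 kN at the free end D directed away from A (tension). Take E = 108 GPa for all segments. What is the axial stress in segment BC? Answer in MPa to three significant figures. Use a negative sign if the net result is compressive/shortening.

117 MPa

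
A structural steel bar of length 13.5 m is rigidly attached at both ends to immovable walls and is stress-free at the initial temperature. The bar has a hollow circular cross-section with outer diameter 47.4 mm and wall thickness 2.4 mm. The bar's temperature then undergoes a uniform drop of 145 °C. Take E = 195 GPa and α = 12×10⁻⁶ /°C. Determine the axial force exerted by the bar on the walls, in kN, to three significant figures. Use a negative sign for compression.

115 kN

Free thermal expansion αLΔT = 12e-6 · 13500 · -145 = -23.49 mm.
The walls impose strain ε = −(-23.49)/13500 = 1.7400e-03; σ = Eε = 195000 · 1.7400e-03 = 339.3 MPa.
Wall reaction R = σ·A = 339.3·339.3 = 115100 N = 115.1 kN.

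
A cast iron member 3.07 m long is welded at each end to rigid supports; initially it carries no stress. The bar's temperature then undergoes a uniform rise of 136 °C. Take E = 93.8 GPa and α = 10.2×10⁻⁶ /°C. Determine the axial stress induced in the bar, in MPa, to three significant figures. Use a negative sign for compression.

Free thermal expansion αLΔT = 10.2e-6 · 3070 · 136 = 4.259 mm.
The walls impose strain ε = −(4.259)/3070 = -1.3872e-03; σ = Eε = 93800 · -1.3872e-03 = -130.1 MPa.

-130 MPa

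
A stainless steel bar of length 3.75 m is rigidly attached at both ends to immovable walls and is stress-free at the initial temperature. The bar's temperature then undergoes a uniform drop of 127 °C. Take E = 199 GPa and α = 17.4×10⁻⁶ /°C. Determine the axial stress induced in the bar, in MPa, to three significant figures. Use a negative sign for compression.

440 MPa

Free thermal expansion αLΔT = 17.4e-6 · 3750 · -127 = -8.287 mm.
The walls impose strain ε = −(-8.287)/3750 = 2.2098e-03; σ = Eε = 199000 · 2.2098e-03 = 439.8 MPa.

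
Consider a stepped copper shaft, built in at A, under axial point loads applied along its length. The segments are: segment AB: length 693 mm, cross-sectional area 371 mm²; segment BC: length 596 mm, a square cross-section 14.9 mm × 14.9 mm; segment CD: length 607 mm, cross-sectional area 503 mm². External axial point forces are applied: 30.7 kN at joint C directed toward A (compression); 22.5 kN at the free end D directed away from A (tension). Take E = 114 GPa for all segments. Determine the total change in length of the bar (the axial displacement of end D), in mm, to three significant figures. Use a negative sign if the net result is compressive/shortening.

Internal axial forces (sectioning from the free end, tension +): N_CD = 22.5 kN, N_BC = -8.2 kN, N_AB = -8.2 kN.
A_BC = 222 mm².
δ_AB = -8200·693/(371·114000) = -0.1344 mm
δ_BC = -8200·596/(222·114000) = -0.1931 mm
δ_CD = 22500·607/(503·114000) = 0.2382 mm
δ = Σδ_i = -0.08928 mm.

-0.0893 mm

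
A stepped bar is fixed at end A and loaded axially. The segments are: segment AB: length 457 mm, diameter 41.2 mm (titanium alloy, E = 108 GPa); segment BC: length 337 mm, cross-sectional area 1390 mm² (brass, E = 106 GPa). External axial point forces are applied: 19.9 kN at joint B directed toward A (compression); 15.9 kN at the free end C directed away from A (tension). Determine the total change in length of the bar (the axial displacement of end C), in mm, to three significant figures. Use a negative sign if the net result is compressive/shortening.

Internal axial forces (sectioning from the free end, tension +): N_BC = 15.9 kN, N_AB = -4 kN.
A_AB = 1333 mm².
δ_AB = -4000·457/(1333·108000) = -0.0127 mm
δ_BC = 15900·337/(1390·106000) = 0.03637 mm
δ = Σδ_i = 0.02367 mm.

0.0237 mm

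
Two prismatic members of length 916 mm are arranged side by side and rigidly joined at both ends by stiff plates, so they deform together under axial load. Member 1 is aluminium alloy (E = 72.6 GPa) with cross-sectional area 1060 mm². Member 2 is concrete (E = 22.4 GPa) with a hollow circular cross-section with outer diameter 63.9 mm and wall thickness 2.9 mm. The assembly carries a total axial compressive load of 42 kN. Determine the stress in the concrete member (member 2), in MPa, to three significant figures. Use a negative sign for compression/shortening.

-10.5 MPa

A_2 = 555.7 mm².
Equal strain + equilibrium ⇒ each member carries load in proportion to AE: A₁E₁ = 76960000 N, A₂E₂ = 12450000 N, ΣAE = 89400000 N.
σ₂ = P·E₂/ΣAE = -42000·22400/89400000 = -10.52 MPa.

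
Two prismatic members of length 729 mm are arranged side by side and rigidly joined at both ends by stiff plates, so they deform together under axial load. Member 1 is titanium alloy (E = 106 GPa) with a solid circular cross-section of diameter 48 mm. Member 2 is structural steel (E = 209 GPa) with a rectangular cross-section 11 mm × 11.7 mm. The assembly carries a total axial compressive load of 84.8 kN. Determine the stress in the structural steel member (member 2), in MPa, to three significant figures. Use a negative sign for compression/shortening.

-81.0 MPa

A_1 = 1810 mm².
A_2 = 128.7 mm².
Equal strain + equilibrium ⇒ each member carries load in proportion to AE: A₁E₁ = 191800000 N, A₂E₂ = 26900000 N, ΣAE = 218700000 N.
σ₂ = P·E₂/ΣAE = -84800·209000/218700000 = -81.03 MPa.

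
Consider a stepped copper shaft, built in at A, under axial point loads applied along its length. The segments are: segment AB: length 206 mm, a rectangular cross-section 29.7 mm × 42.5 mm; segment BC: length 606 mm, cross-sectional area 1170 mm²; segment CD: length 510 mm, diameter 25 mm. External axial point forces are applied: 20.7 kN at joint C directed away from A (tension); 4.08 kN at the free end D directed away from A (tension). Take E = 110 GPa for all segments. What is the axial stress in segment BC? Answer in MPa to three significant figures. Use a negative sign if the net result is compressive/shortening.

21.2 MPa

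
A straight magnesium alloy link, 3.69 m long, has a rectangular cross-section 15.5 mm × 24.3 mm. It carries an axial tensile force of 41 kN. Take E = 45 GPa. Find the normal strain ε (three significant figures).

0.00242

A = 376.7 mm².
σ = N/A = 108.9 MPa; ε = σ/E = 108.9/45000 = 2.419e-03.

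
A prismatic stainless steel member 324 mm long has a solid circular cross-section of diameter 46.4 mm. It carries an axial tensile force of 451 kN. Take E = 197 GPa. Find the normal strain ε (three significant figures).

0.00135

A = 1691 mm².
σ = N/A = 266.7 MPa; ε = σ/E = 266.7/197000 = 1.354e-03.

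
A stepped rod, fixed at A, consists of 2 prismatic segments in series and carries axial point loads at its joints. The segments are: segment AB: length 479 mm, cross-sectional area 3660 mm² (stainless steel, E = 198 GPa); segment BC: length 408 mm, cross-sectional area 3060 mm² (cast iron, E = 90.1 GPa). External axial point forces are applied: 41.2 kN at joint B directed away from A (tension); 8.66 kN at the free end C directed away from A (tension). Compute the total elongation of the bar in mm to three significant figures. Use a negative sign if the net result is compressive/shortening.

0.0458 mm

Internal axial forces (sectioning from the free end, tension +): N_BC = 8.66 kN, N_AB = 49.86 kN.
δ_AB = 49860·479/(3660·198000) = 0.03296 mm
δ_BC = 8660·408/(3060·90100) = 0.01282 mm
δ = Σδ_i = 0.04577 mm.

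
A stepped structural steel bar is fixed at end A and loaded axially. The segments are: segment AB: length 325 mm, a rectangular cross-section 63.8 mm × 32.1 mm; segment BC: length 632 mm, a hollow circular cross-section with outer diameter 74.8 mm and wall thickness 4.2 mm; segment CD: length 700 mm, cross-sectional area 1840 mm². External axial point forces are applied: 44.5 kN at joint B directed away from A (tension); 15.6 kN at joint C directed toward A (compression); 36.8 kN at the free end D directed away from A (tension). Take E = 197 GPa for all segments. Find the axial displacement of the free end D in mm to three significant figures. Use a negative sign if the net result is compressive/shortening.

0.197 mm

Internal axial forces (sectioning from the free end, tension +): N_CD = 36.8 kN, N_BC = 21.2 kN, N_AB = 65.7 kN.
A_AB = 2048 mm².
A_BC = 931.5 mm².
δ_AB = 65700·325/(2048·197000) = 0.05292 mm
δ_BC = 21200·632/(931.5·197000) = 0.07301 mm
δ_CD = 36800·700/(1840·197000) = 0.07107 mm
δ = Σδ_i = 0.197 mm.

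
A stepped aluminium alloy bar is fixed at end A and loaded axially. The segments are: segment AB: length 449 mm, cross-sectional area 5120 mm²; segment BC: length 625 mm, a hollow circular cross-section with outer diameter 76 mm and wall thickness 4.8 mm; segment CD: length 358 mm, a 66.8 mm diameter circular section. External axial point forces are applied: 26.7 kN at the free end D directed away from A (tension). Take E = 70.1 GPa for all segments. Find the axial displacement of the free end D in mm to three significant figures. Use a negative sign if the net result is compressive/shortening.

0.294 mm

Internal axial forces (sectioning from the free end, tension +): N_CD = 26.7 kN, N_BC = 26.7 kN, N_AB = 26.7 kN.
A_BC = 1074 mm².
A_CD = 3505 mm².
δ_AB = 26700·449/(5120·70100) = 0.0334 mm
δ_BC = 26700·625/(1074·70100) = 0.2217 mm
δ_CD = 26700·358/(3505·70100) = 0.03891 mm
δ = Σδ_i = 0.294 mm.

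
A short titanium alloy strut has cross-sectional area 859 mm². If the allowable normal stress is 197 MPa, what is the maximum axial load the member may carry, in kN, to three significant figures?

P_max = σ_allow · A = 197 · 859 = 169200 N = 169.2 kN.

169 kN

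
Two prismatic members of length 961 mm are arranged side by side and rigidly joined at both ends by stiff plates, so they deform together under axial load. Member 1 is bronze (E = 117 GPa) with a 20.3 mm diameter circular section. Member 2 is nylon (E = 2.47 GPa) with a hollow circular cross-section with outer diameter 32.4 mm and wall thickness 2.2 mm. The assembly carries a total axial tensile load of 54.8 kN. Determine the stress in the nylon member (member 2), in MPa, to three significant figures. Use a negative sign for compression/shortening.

A_1 = 323.7 mm².
A_2 = 208.7 mm².
Equal strain + equilibrium ⇒ each member carries load in proportion to AE: A₁E₁ = 37870000 N, A₂E₂ = 515600 N, ΣAE = 38380000 N.
σ₂ = P·E₂/ΣAE = 54800·2470/38380000 = 3.526 MPa.

3.53 MPa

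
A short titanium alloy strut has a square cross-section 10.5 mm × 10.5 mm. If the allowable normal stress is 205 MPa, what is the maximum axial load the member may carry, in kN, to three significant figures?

A = 110.2 mm².
P_max = σ_allow · A = 205 · 110.2 = 22600 N = 22.6 kN.

22.6 kN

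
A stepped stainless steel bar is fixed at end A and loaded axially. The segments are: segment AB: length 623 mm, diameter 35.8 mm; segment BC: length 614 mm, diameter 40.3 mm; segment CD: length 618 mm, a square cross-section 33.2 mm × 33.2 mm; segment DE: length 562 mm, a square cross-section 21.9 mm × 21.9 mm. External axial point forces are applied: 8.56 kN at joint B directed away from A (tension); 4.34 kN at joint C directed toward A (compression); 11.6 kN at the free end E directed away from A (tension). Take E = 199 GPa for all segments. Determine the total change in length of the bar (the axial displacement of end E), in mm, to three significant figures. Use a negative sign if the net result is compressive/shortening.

Internal axial forces (sectioning from the free end, tension +): N_DE = 11.6 kN, N_CD = 11.6 kN, N_BC = 7.26 kN, N_AB = 15.82 kN.
A_AB = 1007 mm².
A_BC = 1276 mm².
A_CD = 1102 mm².
A_DE = 479.6 mm².
δ_AB = 15820·623/(1007·199000) = 0.0492 mm
δ_BC = 7260·614/(1276·199000) = 0.01756 mm
δ_CD = 11600·618/(1102·199000) = 0.03268 mm
δ_DE = 11600·562/(479.6·199000) = 0.06831 mm
δ = Σδ_i = 0.1678 mm.

0.168 mm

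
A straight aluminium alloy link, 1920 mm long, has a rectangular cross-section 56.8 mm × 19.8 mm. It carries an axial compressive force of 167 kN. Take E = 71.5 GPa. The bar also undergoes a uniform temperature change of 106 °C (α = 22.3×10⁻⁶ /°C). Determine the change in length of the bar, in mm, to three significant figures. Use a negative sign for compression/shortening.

A = 1125 mm².
δ_mech = NL/(AE) = -167000·1920/(1125·71500) = -3.987 mm.
δ_thermal = αLΔT = 22.3e-6·1920·106 = 4.538 mm.
δ = δ_mech + δ_thermal = 0.551 mm.

0.551 mm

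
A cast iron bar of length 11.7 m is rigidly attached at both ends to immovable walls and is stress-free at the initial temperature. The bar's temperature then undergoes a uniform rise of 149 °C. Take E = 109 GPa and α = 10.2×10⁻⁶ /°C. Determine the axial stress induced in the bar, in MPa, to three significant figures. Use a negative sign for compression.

-166 MPa

Free thermal expansion αLΔT = 10.2e-6 · 11700 · 149 = 17.78 mm.
The walls impose strain ε = −(17.78)/11700 = -1.5198e-03; σ = Eε = 109000 · -1.5198e-03 = -165.7 MPa.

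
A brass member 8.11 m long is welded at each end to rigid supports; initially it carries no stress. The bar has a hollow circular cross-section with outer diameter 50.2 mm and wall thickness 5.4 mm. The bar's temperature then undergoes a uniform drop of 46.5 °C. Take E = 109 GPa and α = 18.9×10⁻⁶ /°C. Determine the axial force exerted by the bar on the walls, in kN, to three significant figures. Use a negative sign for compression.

72.8 kN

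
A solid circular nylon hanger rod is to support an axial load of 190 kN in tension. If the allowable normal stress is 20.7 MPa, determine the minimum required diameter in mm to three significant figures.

Required area A ≥ P/σ_allow = 190000/20.7 = 9179 mm².
For a solid circular section, d ≥ √(4A/π) = 108.1 mm.

108 mm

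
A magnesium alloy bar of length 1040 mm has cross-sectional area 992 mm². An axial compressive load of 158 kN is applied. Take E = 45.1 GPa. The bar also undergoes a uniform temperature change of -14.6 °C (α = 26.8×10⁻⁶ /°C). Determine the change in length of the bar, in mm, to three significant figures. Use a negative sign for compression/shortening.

δ_mech = NL/(AE) = -158000·1040/(992·45100) = -3.673 mm.
δ_thermal = αLΔT = 26.8e-6·1040·-14.6 = -0.4069 mm.
δ = δ_mech + δ_thermal = -4.08 mm.

-4.08 mm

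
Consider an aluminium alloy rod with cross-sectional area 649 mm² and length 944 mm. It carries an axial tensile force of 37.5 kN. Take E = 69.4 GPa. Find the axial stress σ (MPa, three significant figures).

σ = N/A = 37500/649 = 57.78 MPa.

57.8 MPa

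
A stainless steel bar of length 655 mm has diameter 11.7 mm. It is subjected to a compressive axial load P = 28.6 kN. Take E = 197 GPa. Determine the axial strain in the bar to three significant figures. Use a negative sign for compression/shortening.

A = 107.5 mm².
σ = N/A = -266 MPa; ε = σ/E = -266/197000 = -1.350e-03.

-0.00135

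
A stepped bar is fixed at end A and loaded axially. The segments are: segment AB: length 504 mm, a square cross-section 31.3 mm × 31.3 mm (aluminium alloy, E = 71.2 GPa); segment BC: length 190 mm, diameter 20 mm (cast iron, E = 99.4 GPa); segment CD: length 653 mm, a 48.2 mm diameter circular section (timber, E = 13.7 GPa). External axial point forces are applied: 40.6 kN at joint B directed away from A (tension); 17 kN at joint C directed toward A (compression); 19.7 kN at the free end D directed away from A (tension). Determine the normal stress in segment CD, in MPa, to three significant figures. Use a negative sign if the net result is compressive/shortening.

Internal axial forces (sectioning from the free end, tension +): N_CD = 19.7 kN, N_BC = 2.7 kN, N_AB = 43.3 kN.
A_CD = 1825 mm².
σ_CD = N_CD/A_CD = 19700/1825 = 10.8 MPa.

10.8 MPa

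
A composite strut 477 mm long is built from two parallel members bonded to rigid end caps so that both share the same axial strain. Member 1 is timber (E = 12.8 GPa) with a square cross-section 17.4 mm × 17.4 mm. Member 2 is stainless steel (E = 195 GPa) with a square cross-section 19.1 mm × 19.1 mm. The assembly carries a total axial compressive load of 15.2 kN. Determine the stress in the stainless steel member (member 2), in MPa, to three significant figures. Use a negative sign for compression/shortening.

A_1 = 302.8 mm².
A_2 = 364.8 mm².
Equal strain + equilibrium ⇒ each member carries load in proportion to AE: A₁E₁ = 3875000 N, A₂E₂ = 71140000 N, ΣAE = 75010000 N.
σ₂ = P·E₂/ΣAE = -15200·195000/75010000 = -39.51 MPa.

-39.5 MPa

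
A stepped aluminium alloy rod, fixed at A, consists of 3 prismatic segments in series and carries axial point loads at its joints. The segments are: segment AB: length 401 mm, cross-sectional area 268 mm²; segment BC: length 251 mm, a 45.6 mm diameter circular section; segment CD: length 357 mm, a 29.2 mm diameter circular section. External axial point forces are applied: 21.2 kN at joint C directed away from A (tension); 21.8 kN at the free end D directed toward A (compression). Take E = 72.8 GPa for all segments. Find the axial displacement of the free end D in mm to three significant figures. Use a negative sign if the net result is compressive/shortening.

Internal axial forces (sectioning from the free end, tension +): N_CD = -21.8 kN, N_BC = -0.6 kN, N_AB = -0.6 kN.
A_BC = 1633 mm².
A_CD = 669.7 mm².
δ_AB = -600·401/(268·72800) = -0.01233 mm
δ_BC = -600·251/(1633·72800) = -0.001267 mm
δ_CD = -21800·357/(669.7·72800) = -0.1596 mm
δ = Σδ_i = -0.1732 mm.

-0.173 mm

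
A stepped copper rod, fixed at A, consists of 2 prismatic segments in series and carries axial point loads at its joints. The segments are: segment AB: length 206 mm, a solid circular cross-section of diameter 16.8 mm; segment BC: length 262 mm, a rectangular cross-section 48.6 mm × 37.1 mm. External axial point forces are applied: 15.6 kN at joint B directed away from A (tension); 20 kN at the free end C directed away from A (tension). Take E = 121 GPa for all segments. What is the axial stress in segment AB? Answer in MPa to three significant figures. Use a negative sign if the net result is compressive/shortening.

161 MPa

Internal axial forces (sectioning from the free end, tension +): N_BC = 20 kN, N_AB = 35.6 kN.
A_AB = 221.7 mm².
σ_AB = N_AB/A_AB = 35600/221.7 = 160.6 MPa.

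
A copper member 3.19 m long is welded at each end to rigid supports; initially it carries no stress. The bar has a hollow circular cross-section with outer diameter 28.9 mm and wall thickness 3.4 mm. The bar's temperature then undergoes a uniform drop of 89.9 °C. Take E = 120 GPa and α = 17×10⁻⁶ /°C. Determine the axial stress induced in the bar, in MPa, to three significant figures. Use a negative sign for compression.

Free thermal expansion αLΔT = 17e-6 · 3190 · -89.9 = -4.875 mm.
The walls impose strain ε = −(-4.875)/3190 = 1.5283e-03; σ = Eε = 120000 · 1.5283e-03 = 183.4 MPa.

183 MPa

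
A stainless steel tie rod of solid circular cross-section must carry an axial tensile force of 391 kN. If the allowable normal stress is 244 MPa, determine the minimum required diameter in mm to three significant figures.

Required area A ≥ P/σ_allow = 391000/244 = 1602 mm².
For a solid circular section, d ≥ √(4A/π) = 45.17 mm.

45.2 mm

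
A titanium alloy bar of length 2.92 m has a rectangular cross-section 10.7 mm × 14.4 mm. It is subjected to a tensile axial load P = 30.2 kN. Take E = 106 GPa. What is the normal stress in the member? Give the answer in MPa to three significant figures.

A = 154.1 mm².
σ = N/A = 30200/154.1 = 196 MPa.

196 MPa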